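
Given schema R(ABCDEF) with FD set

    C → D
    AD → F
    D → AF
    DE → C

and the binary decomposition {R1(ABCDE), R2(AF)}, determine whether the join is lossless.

No

Common attributes: R1 ∩ R2 = {A}.
No dependency enlarges {A}, so (A)⁺ = {A}.
The closure contains neither all of R1 = {ABCDE} nor all of R2 = {AF}, so the common attributes are not a superkey of either fragment. The join is lossy.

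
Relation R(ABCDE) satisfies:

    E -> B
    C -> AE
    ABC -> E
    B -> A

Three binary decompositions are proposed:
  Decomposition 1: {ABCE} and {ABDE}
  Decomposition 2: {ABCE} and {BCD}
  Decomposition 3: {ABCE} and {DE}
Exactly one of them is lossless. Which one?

Decomposition 2

Decomposition 1: common = {ABE}, closure = {ABE} → lossy.
Decomposition 2: common = {BC}, closure = {ABCE} → lossless.
Decomposition 3: common = {E}, closure = {ABE} → lossy.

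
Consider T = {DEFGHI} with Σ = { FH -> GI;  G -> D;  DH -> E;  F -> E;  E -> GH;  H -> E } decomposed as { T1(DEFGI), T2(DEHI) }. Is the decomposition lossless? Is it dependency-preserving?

lossless and dependency-preserving

Lossless test: (DEI)⁺ = {DEGHI}, which contains all of one fragment — lossless.
Dependency preservation: FH → GI; E → GH are not contained in any single fragment, but the restricted closure of each left-hand side across the fragments still reaches the right-hand side; the remaining FDs each lie inside some fragment. All dependencies are preserved.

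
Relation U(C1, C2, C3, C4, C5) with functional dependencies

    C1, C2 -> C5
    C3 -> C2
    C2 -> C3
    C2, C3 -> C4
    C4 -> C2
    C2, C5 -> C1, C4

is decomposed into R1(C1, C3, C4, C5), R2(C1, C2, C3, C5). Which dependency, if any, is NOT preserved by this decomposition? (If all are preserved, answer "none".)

none

C1, C2 → C5 lies within R2.
C3 → C2 lies within R2.
C2 → C3 lies within R2.
C2, C3 → C4: restricted closure across fragments reaches C4.
C4 → C2: restricted closure across fragments reaches C2.
C2, C5 → C1, C4: restricted closure across fragments reaches C1, C4.
Every dependency is enforceable on the fragments, so the decomposition is dependency-preserving.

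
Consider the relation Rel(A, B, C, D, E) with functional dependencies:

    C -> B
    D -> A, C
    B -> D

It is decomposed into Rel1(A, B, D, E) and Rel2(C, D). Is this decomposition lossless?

Common attributes: Rel1 ∩ Rel2 = {D}.
Closure of {D}: D → A, C applies, adding A, C; C → B applies, adding B. So (D)⁺ = {A, B, C, D}.
This closure contains every attribute of Rel2, so Rel1 ∩ Rel2 → Rel2. The join is lossless.

Yes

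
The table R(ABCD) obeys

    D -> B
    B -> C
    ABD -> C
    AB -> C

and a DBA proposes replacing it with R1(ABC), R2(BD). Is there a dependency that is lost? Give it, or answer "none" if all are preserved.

D → B lies within R2.
B → C lies within R1.
ABD → C: restricted closure across fragments reaches C.
AB → C lies within R1.
Every dependency is enforceable on the fragments, so the decomposition is dependency-preserving.

none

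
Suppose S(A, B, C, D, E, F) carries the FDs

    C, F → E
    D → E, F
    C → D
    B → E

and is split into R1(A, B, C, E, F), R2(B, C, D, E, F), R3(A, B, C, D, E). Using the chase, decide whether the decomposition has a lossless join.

Chase test. Columns are A, B, C, D, E, F; row i has aⱼ where attribute j ∈ Ri, else bᵢⱼ.
Initial tableau (one row per fragment):
  row 1: a1 a2 a3 b14 a5 a6
  row 2: b21 a2 a3 a4 a5 a6
  row 3: a1 a2 a3 a4 a5 b36
Rows 2 and 3 agree on D; apply D→E, F and equate their E, F entries.
Rows 1 and 2 agree on C; apply C→D and equate their D entries.
Row 1 is now all distinguished symbols — the join is lossless.

Yes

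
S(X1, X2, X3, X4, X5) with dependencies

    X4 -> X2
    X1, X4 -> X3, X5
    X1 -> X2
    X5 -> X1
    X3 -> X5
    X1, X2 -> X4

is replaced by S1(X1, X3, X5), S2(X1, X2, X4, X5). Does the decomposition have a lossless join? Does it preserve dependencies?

Lossless test: (X1, X5)⁺ = {X1, X2, X3, X4, X5}, which contains all of one fragment — lossless.
Dependency preservation: X1, X4 → X3, X5 is not contained in any single fragment, but the restricted closure of its left-hand side across the fragments still reaches the right-hand side; the remaining FDs each lie inside some fragment. All dependencies are preserved.

lossless and dependency-preserving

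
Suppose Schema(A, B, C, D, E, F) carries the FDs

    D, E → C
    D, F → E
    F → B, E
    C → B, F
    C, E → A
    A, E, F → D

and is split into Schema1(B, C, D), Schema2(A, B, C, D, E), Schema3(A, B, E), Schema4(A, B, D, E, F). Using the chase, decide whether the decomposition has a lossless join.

Yes

Chase test. Columns are A, B, C, D, E, F; row i has aⱼ where attribute j ∈ Schemai, else bᵢⱼ.
Initial tableau (one row per fragment):
  row 1: b11 a2 a3 a4 b15 b16
  row 2: a1 a2 a3 a4 a5 b26
  row 3: a1 a2 b33 b34 a5 b36
  row 4: a1 a2 b43 a4 a5 a6
Rows 2 and 4 agree on D, E; apply D, E→C and equate their C entries.
Rows 1 and 2 agree on C; apply C→B, F and equate their B, F entries.
Rows 1 and 4 agree on C; apply C→B, F and equate their B, F entries.
Rows 1 and 2 agree on D, F; apply D, F→E and equate their E entries.
Rows 1 and 2 agree on C, E; apply C, E→A and equate their A entries.
Row 1 is now all distinguished symbols — the join is lossless.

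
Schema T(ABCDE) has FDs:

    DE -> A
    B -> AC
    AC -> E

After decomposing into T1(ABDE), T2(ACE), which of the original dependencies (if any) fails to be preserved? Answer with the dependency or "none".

B -> AC

Check B → AC: no single fragment contains all of {ABC}, and the restricted closure of {B} across the fragments never reaches {AC}.
DE → A is preserved.
AC → E is preserved.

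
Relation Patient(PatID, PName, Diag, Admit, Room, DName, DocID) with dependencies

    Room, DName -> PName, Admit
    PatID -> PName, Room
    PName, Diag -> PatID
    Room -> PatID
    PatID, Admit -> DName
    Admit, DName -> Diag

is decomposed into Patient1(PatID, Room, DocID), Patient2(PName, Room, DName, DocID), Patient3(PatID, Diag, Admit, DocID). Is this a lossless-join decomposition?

No

Chase test. Columns are PatID, PName, Diag, Admit, Room, DName, DocID; row i has aⱼ where attribute j ∈ Patienti, else bᵢⱼ.
Initial tableau (one row per fragment):
  row 1: a1 b12 b13 b14 a5 b16 a7
  row 2: b21 a2 b23 b24 a5 a6 a7
  row 3: a1 b32 a3 a4 b35 b36 a7
Rows 1 and 3 agree on PatID; apply PatID→PName, Room and equate their PName, Room entries.
Rows 1 and 2 agree on Room; apply Room→PatID and equate their PatID entries.
Rows 1 and 2 agree on PatID; apply PatID→PName, Room and equate their PName, Room entries.
No row becomes fully distinguished — the join is lossy.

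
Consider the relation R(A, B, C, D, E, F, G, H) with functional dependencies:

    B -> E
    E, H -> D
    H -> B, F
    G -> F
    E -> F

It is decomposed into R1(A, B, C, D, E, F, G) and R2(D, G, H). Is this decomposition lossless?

No

Common attributes: R1 ∩ R2 = {D, G}.
Closure of {D, G}: G → F applies, adding F. So (D, G)⁺ = {D, F, G}.
The closure contains neither all of R1 = {A, B, C, D, E, F, G} nor all of R2 = {D, G, H}, so the common attributes are not a superkey of either fragment. The join is lossy.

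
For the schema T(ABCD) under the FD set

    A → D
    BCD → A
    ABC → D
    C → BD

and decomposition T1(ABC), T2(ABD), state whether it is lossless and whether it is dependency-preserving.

lossless and dependency-preserving

Lossless test: (AB)⁺ = {ABD}, which contains all of one fragment — lossless.
Dependency preservation: BCD → A; ABC → D; C → BD are not contained in any single fragment, but the restricted closure of each left-hand side across the fragments still reaches the right-hand side; the remaining FDs each lie inside some fragment. All dependencies are preserved.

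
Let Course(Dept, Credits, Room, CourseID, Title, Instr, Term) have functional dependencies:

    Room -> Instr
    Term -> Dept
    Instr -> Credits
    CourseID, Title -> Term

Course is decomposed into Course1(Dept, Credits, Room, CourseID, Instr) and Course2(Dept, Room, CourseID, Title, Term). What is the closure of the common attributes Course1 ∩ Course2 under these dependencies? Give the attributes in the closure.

Dept, Credits, Room, CourseID, Instr

Course1 ∩ Course2 = {Dept, Room, CourseID}.
Room → Instr applies, adding Instr
Instr → Credits applies, adding Credits
Closure: {Dept, Credits, Room, CourseID, Instr}.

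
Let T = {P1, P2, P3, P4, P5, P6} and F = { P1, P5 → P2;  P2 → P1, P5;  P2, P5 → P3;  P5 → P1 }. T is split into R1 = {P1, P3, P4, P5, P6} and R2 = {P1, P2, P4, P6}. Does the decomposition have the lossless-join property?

No

Common attributes: R1 ∩ R2 = {P1, P4, P6}.
No dependency enlarges {P1, P4, P6}, so (P1, P4, P6)⁺ = {P1, P4, P6}.
The closure contains neither all of R1 = {P1, P3, P4, P5, P6} nor all of R2 = {P1, P2, P4, P6}, so the common attributes are not a superkey of either fragment. The join is lossy.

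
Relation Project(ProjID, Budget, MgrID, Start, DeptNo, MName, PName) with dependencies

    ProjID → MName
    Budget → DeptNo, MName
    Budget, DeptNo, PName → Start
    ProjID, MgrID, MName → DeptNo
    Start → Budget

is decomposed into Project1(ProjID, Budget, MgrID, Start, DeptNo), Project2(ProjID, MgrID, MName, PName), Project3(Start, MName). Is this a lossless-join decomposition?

Chase test. Columns are ProjID, Budget, MgrID, Start, DeptNo, MName, PName; row i has aⱼ where attribute j ∈ Projecti, else bᵢⱼ.
Initial tableau (one row per fragment):
  row 1: a1 a2 a3 a4 a5 b16 b17
  row 2: a1 b22 a3 b24 b25 a6 a7
  row 3: b31 b32 b33 a4 b35 a6 b37
Rows 1 and 2 agree on ProjID; apply ProjID→MName and equate their MName entries.
Rows 1 and 2 agree on ProjID, MgrID, MName; apply ProjID, MgrID, MName→DeptNo and equate their DeptNo entries.
Rows 1 and 3 agree on Start; apply Start→Budget and equate their Budget entries.
Rows 1 and 3 agree on Budget; apply Budget→DeptNo, MName and equate their DeptNo, MName entries.
No row becomes fully distinguished — the join is lossy.

No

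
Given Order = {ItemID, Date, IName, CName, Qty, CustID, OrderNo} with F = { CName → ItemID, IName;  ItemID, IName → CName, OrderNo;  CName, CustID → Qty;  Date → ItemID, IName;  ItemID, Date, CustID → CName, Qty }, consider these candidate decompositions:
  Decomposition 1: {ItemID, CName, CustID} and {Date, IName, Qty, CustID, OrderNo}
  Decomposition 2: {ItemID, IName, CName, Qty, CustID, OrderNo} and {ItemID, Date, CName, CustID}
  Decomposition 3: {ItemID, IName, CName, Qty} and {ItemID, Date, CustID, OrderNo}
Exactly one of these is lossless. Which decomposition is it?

Decomposition 1: common = {CustID}, closure = {CustID} → lossy.
Decomposition 2: common = {ItemID, CName, CustID}, closure = {ItemID, IName, CName, Qty, CustID, OrderNo} → lossless.
Decomposition 3: common = {ItemID}, closure = {ItemID} → lossy.

Decomposition 2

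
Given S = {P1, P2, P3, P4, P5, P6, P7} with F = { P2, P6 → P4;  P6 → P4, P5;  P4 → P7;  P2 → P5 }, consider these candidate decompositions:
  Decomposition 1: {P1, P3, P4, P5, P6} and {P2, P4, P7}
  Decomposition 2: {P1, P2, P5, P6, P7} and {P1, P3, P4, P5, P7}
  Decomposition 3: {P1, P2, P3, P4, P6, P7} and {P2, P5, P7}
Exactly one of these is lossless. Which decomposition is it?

Decomposition 1: common = {P4}, closure = {P4, P7} → lossy.
Decomposition 2: common = {P1, P5, P7}, closure = {P1, P5, P7} → lossy.
Decomposition 3: common = {P2, P7}, closure = {P2, P5, P7} → lossless.

Decomposition 3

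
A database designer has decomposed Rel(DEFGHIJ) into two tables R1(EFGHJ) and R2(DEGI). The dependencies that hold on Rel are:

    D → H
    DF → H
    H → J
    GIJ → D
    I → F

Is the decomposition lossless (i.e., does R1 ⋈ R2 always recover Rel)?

Common attributes: R1 ∩ R2 = {EG}.
No dependency enlarges {EG}, so (EG)⁺ = {EG}.
The closure contains neither all of R1 = {EFGHJ} nor all of R2 = {DEGI}, so the common attributes are not a superkey of either fragment. The join is lossy.

No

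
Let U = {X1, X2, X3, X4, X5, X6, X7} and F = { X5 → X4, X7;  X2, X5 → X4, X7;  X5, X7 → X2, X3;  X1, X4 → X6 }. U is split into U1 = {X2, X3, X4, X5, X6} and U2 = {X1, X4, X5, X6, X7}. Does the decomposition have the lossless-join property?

Common attributes: U1 ∩ U2 = {X4, X5, X6}.
Closure of {X4, X5, X6}: X5 → X4, X7 applies, adding X7; X5, X7 → X2, X3 applies, adding X2, X3. So (X4, X5, X6)⁺ = {X2, X3, X4, X5, X6, X7}.
This closure contains every attribute of U1, so U1 ∩ U2 → U1. The join is lossless.

Yes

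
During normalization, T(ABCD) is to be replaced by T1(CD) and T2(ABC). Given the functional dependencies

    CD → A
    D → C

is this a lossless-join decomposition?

No

Common attributes: T1 ∩ T2 = {C}.
No dependency enlarges {C}, so (C)⁺ = {C}.
The closure contains neither all of T1 = {CD} nor all of T2 = {ABC}, so the common attributes are not a superkey of either fragment. The join is lossy.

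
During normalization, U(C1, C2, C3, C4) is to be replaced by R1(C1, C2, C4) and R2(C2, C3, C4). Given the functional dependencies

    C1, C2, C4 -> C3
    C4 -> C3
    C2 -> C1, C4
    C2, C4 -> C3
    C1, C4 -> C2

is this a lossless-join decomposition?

Common attributes: R1 ∩ R2 = {C2, C4}.
Closure of {C2, C4}: C4 → C3 applies, adding C3; C2 → C1, C4 applies, adding C1. So (C2, C4)⁺ = {C1, C2, C3, C4}.
This closure contains every attribute of R1, so R1 ∩ R2 → R1. The join is lossless.

Yes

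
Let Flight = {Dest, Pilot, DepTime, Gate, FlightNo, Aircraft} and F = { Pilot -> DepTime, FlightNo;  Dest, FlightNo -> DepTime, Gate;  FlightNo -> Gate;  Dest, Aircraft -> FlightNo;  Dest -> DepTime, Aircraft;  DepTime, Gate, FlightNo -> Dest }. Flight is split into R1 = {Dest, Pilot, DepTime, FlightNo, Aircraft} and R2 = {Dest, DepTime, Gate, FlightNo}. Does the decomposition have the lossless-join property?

Common attributes: R1 ∩ R2 = {Dest, DepTime, FlightNo}.
Closure of {Dest, DepTime, FlightNo}: Dest, FlightNo → DepTime, Gate applies, adding Gate; Dest → DepTime, Aircraft applies, adding Aircraft. So (Dest, DepTime, FlightNo)⁺ = {Dest, DepTime, Gate, FlightNo, Aircraft}.
This closure contains every attribute of R2, so R1 ∩ R2 → R2. The join is lossless.

Yes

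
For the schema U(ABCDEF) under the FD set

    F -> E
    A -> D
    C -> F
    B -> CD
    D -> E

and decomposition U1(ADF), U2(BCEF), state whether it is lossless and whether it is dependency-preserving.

lossy and not dependency-preserving

Lossless test: (F)⁺ = {EF}, which is a superkey of neither fragment — lossy.
Dependency preservation: the restricted closure of {B} across the fragments never reaches {CD}, so B → CD cannot be enforced without a join — not preserved.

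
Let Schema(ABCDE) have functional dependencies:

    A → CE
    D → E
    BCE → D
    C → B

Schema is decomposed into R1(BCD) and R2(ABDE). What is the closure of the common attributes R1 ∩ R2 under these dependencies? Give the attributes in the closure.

BDE

R1 ∩ R2 = {BD}.
D → E applies, adding E
Closure: {BDE}.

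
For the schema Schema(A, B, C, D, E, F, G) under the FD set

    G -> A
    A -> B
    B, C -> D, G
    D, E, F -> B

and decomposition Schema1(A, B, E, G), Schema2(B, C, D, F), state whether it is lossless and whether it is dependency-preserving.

lossy and not dependency-preserving

Lossless test: (B)⁺ = {B}, which is a superkey of neither fragment — lossy.
Dependency preservation: the restricted closure of {B, C} across the fragments never reaches {D, G}, so B, C → D, G cannot be enforced without a join — not preserved.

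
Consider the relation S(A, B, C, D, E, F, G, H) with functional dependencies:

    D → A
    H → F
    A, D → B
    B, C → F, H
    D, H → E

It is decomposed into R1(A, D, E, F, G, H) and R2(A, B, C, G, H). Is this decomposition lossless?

Common attributes: R1 ∩ R2 = {A, G, H}.
Closure of {A, G, H}: H → F applies, adding F. So (A, G, H)⁺ = {A, F, G, H}.
The closure contains neither all of R1 = {A, D, E, F, G, H} nor all of R2 = {A, B, C, G, H}, so the common attributes are not a superkey of either fragment. The join is lossy.

No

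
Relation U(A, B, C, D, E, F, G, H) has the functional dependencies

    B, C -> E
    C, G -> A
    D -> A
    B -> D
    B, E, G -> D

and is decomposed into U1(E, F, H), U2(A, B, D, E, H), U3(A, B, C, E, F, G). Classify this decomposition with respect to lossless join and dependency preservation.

Lossless test (chase): Rows 2 and 3 agree on B; apply B→D and equate their D entries. No row becomes fully distinguished — the join is lossy.
Dependency preservation: B, E, G → D is not contained in any single fragment, but the restricted closure of its left-hand side across the fragments still reaches the right-hand side; the remaining FDs each lie inside some fragment. All dependencies are preserved.

lossy but dependency-preserving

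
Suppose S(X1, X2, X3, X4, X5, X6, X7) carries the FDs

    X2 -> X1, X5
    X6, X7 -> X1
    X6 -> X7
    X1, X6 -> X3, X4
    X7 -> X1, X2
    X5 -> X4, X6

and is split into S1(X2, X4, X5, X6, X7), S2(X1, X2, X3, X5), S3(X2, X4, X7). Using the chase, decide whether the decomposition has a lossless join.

Yes

Chase test. Columns are X1, X2, X3, X4, X5, X6, X7; row i has aⱼ where attribute j ∈ Si, else bᵢⱼ.
Initial tableau (one row per fragment):
  row 1: b11 a2 b13 a4 a5 a6 a7
  row 2: a1 a2 a3 b24 a5 b26 b27
  row 3: b31 a2 b33 a4 b35 b36 a7
Rows 1 and 2 agree on X2; apply X2→X1, X5 and equate their X1, X5 entries.
Rows 1 and 3 agree on X2; apply X2→X1, X5 and equate their X1, X5 entries.
Rows 1 and 2 agree on X5; apply X5→X4, X6 and equate their X4, X6 entries.
Rows 1 and 3 agree on X5; apply X5→X4, X6 and equate their X4, X6 entries.
Rows 1 and 2 agree on X6; apply X6→X7 and equate their X7 entries.
Rows 1 and 2 agree on X1, X6; apply X1, X6→X3, X4 and equate their X3, X4 entries.
Rows 1 and 3 agree on X1, X6; apply X1, X6→X3, X4 and equate their X3, X4 entries.
Row 1 is now all distinguished symbols — the join is lossless.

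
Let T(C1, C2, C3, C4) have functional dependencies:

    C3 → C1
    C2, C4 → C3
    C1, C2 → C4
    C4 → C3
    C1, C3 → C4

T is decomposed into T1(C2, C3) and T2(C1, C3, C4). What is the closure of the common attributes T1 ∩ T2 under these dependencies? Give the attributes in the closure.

T1 ∩ T2 = {C3}.
C3 → C1 applies, adding C1
C1, C3 → C4 applies, adding C4
Closure: {C1, C3, C4}.

C1, C3, C4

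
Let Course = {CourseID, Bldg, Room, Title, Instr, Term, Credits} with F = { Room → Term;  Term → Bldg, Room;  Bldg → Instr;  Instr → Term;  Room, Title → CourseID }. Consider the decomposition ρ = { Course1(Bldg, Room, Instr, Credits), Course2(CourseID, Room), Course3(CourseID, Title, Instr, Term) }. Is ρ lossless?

No

Chase test. Columns are CourseID, Bldg, Room, Title, Instr, Term, Credits; row i has aⱼ where attribute j ∈ Coursei, else bᵢⱼ.
Initial tableau (one row per fragment):
  row 1: b11 a2 a3 b14 a5 b16 a7
  row 2: a1 b22 a3 b24 b25 b26 b27
  row 3: a1 b32 b33 a4 a5 a6 b37
Rows 1 and 2 agree on Room; apply Room→Term and equate their Term entries.
Rows 1 and 2 agree on Term; apply Term→Bldg, Room and equate their Bldg, Room entries.
Rows 1 and 2 agree on Bldg; apply Bldg→Instr and equate their Instr entries.
Rows 1 and 3 agree on Instr; apply Instr→Term and equate their Term entries.
Rows 1 and 3 agree on Term; apply Term→Bldg, Room and equate their Bldg, Room entries.
No row becomes fully distinguished — the join is lossy.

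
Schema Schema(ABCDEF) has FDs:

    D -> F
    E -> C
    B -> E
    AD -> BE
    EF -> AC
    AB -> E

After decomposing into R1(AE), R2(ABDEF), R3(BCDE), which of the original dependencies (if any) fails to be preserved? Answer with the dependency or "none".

D → F lies within R2.
E → C lies within R3.
B → E lies within R2.
AD → BE lies within R2.
EF → AC: restricted closure across fragments reaches AC.
AB → E lies within R2.
Every dependency is enforceable on the fragments, so the decomposition is dependency-preserving.

none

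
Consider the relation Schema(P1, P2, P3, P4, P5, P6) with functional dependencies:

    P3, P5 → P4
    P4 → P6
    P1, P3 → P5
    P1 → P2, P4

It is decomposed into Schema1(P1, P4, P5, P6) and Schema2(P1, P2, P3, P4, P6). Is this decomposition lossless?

Common attributes: Schema1 ∩ Schema2 = {P1, P4, P6}.
Closure of {P1, P4, P6}: P1 → P2, P4 applies, adding P2. So (P1, P4, P6)⁺ = {P1, P2, P4, P6}.
The closure contains neither all of Schema1 = {P1, P4, P5, P6} nor all of Schema2 = {P1, P2, P3, P4, P6}, so the common attributes are not a superkey of either fragment. The join is lossy.

No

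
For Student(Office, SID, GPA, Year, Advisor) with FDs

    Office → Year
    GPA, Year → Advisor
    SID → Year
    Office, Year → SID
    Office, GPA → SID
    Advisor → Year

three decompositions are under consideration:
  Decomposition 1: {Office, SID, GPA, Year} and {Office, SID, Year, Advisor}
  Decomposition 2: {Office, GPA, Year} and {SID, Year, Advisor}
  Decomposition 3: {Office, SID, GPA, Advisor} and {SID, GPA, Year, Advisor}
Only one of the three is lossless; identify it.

Decomposition 1: common = {Office, SID, Year}, closure = {Office, SID, Year} → lossy.
Decomposition 2: common = {Year}, closure = {Year} → lossy.
Decomposition 3: common = {SID, GPA, Advisor}, closure = {SID, GPA, Year, Advisor} → lossless.

Decomposition 3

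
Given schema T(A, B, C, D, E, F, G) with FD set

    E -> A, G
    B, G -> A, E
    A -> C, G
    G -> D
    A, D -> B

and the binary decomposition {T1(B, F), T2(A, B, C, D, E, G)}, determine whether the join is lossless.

No

Common attributes: T1 ∩ T2 = {B}.
No dependency enlarges {B}, so (B)⁺ = {B}.
The closure contains neither all of T1 = {B, F} nor all of T2 = {A, B, C, D, E, G}, so the common attributes are not a superkey of either fragment. The join is lossy.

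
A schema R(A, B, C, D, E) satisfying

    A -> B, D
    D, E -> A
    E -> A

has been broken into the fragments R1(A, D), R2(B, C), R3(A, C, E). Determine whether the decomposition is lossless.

Chase test. Columns are A, B, C, D, E; row i has aⱼ where attribute j ∈ Ri, else bᵢⱼ.
Initial tableau (one row per fragment):
  row 1: a1 b12 b13 a4 b15
  row 2: b21 a2 a3 b24 b25
  row 3: a1 b32 a3 b34 a5
Rows 1 and 3 agree on A; apply A→B, D and equate their B, D entries.
No row becomes fully distinguished — the join is lossy.

No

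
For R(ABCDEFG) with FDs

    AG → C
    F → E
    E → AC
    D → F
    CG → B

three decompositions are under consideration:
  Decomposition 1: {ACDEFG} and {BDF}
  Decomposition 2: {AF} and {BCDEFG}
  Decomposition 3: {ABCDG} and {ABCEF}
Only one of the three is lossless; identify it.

Decomposition 1: common = {DF}, closure = {ACDEF} → lossy.
Decomposition 2: common = {F}, closure = {ACEF} → lossless.
Decomposition 3: common = {ABC}, closure = {ABC} → lossy.

Decomposition 2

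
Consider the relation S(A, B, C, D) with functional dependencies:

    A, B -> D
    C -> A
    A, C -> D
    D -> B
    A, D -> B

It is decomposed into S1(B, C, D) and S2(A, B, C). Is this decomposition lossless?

Common attributes: S1 ∩ S2 = {B, C}.
Closure of {B, C}: C → A applies, adding A; A, C → D applies, adding D. So (B, C)⁺ = {A, B, C, D}.
This closure contains every attribute of S1, so S1 ∩ S2 → S1. The join is lossless.

Yes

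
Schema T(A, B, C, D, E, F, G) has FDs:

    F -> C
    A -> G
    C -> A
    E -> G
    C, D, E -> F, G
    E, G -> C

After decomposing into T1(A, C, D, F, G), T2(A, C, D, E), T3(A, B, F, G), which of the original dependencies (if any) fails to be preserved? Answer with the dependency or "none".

C, D, E -> F, G

Check C, D, E → F, G: no single fragment contains all of {C, D, E, F, G}, and the restricted closure of {C, D, E} across the fragments never reaches {F, G}.
F → C is preserved.
A → G is preserved.
C → A is preserved.
E → G is preserved.
E, G → C is preserved.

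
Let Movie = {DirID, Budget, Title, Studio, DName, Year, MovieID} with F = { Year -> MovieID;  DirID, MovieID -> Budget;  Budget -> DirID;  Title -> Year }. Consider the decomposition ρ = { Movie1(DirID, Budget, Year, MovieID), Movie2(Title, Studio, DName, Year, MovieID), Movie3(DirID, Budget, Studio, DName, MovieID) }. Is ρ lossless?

Chase test. Columns are DirID, Budget, Title, Studio, DName, Year, MovieID; row i has aⱼ where attribute j ∈ Moviei, else bᵢⱼ.
Initial tableau (one row per fragment):
  row 1: a1 a2 b13 b14 b15 a6 a7
  row 2: b21 b22 a3 a4 a5 a6 a7
  row 3: a1 a2 b33 a4 a5 b36 a7
No row becomes fully distinguished — the join is lossy.

No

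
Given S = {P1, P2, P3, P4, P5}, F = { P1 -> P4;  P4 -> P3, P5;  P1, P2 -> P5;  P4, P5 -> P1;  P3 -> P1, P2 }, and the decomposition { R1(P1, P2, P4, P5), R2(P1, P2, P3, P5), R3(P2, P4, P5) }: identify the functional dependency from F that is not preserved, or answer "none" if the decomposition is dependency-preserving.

none

P1 → P4 lies within R1.
P4 → P3, P5: restricted closure across fragments reaches P3, P5.
P1, P2 → P5 lies within R1.
P4, P5 → P1 lies within R1.
P3 → P1, P2 lies within R2.
Every dependency is enforceable on the fragments, so the decomposition is dependency-preserving.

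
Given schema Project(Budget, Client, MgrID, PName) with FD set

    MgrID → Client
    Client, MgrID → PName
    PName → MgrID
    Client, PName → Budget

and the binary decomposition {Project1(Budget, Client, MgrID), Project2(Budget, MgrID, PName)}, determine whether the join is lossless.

Common attributes: Project1 ∩ Project2 = {Budget, MgrID}.
Closure of {Budget, MgrID}: MgrID → Client applies, adding Client; Client, MgrID → PName applies, adding PName. So (Budget, MgrID)⁺ = {Budget, Client, MgrID, PName}.
This closure contains every attribute of Project1, so Project1 ∩ Project2 → Project1. The join is lossless.

Yes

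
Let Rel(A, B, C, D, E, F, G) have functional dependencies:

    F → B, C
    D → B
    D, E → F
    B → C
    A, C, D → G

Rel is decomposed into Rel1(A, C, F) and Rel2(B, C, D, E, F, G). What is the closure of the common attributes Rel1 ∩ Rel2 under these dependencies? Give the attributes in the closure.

B, C, F

Rel1 ∩ Rel2 = {C, F}.
F → B, C applies, adding B
Closure: {B, C, F}.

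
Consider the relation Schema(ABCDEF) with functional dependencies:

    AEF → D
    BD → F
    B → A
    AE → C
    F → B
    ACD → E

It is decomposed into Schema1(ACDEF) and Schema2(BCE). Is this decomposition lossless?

Common attributes: Schema1 ∩ Schema2 = {CE}.
No dependency enlarges {CE}, so (CE)⁺ = {CE}.
The closure contains neither all of Schema1 = {ACDEF} nor all of Schema2 = {BCE}, so the common attributes are not a superkey of either fragment. The join is lossy.

No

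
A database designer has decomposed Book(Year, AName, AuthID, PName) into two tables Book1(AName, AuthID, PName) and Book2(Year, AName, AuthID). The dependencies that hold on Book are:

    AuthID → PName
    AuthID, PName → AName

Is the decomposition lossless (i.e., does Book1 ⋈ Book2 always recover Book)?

Yes

Common attributes: Book1 ∩ Book2 = {AName, AuthID}.
Closure of {AName, AuthID}: AuthID → PName applies, adding PName. So (AName, AuthID)⁺ = {AName, AuthID, PName}.
This closure contains every attribute of Book1, so Book1 ∩ Book2 → Book1. The join is lossless.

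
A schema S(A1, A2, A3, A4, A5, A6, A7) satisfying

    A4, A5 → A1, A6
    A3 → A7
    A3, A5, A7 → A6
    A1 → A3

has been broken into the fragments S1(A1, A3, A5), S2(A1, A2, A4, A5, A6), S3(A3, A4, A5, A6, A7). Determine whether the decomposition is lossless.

Yes

Chase test. Columns are A1, A2, A3, A4, A5, A6, A7; row i has aⱼ where attribute j ∈ Si, else bᵢⱼ.
Initial tableau (one row per fragment):
  row 1: a1 b12 a3 b14 a5 b16 b17
  row 2: a1 a2 b23 a4 a5 a6 b27
  row 3: b31 b32 a3 a4 a5 a6 a7
Rows 2 and 3 agree on A4, A5; apply A4, A5→A1, A6 and equate their A1, A6 entries.
Rows 1 and 3 agree on A3; apply A3→A7 and equate their A7 entries.
Rows 1 and 3 agree on A3, A5, A7; apply A3, A5, A7→A6 and equate their A6 entries.
Rows 1 and 2 agree on A1; apply A1→A3 and equate their A3 entries.
Rows 1 and 2 agree on A3; apply A3→A7 and equate their A7 entries.
Row 2 is now all distinguished symbols — the join is lossless.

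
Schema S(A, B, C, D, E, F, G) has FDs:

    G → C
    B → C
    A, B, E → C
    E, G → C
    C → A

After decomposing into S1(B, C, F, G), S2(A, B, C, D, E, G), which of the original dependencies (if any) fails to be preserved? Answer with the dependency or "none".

none

G → C lies within S1.
B → C lies within S1.
A, B, E → C lies within S2.
E, G → C lies within S2.
C → A lies within S2.
Every dependency is enforceable on the fragments, so the decomposition is dependency-preserving.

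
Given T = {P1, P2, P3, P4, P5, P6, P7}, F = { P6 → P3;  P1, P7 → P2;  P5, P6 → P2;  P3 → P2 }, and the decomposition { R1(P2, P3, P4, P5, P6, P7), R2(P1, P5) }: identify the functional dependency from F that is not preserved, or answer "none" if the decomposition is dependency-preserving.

Check P1, P7 → P2: no single fragment contains all of {P1, P2, P7}, and the restricted closure of {P1, P7} across the fragments never reaches {P2}.
P6 → P3 is preserved.
P5, P6 → P2 is preserved.
P3 → P2 is preserved.

P1, P7 → P2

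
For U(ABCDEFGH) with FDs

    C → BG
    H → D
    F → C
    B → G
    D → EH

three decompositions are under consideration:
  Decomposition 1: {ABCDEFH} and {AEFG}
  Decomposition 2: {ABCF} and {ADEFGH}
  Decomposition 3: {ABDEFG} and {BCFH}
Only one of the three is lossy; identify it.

Decomposition 3

Decomposition 1: common = {AEF}, closure = {ABCEFG} → lossless.
Decomposition 2: common = {AF}, closure = {ABCFG} → lossless.
Decomposition 3: common = {BF}, closure = {BCFG} → lossy.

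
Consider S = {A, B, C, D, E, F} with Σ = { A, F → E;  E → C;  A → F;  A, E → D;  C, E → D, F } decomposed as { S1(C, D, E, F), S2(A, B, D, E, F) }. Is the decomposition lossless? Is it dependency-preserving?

lossless and dependency-preserving

Lossless test: (D, E, F)⁺ = {C, D, E, F}, which contains all of one fragment — lossless.
Dependency preservation: every FD's attributes lie within a single fragment, so each can be enforced locally — preserved.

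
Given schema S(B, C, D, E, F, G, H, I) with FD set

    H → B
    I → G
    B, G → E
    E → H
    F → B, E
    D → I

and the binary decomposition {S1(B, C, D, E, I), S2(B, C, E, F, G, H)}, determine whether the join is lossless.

Common attributes: S1 ∩ S2 = {B, C, E}.
Closure of {B, C, E}: E → H applies, adding H. So (B, C, E)⁺ = {B, C, E, H}.
The closure contains neither all of S1 = {B, C, D, E, I} nor all of S2 = {B, C, E, F, G, H}, so the common attributes are not a superkey of either fragment. The join is lossy.

No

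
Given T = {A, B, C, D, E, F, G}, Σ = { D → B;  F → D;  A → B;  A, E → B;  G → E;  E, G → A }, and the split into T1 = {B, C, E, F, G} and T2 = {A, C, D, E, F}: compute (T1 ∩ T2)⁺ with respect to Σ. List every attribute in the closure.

B, C, D, E, F

T1 ∩ T2 = {C, E, F}.
F → D applies, adding D
D → B applies, adding B
Closure: {B, C, D, E, F}.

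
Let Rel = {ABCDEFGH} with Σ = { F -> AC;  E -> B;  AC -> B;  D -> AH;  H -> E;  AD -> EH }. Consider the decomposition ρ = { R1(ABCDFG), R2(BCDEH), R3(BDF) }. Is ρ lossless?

Yes

Chase test. Columns are ABCDEFGH; row i has aⱼ where attribute j ∈ Ri, else bᵢⱼ.
Initial tableau (one row per fragment):
  row 1: a1 a2 a3 a4 b15 a6 a7 b18
  row 2: b21 a2 a3 a4 a5 b26 b27 a8
  row 3: b31 a2 b33 a4 b35 a6 b37 b38
Rows 1 and 3 agree on F; apply F→AC and equate their AC entries.
Rows 1 and 2 agree on D; apply D→AH and equate their AH entries.
Rows 1 and 3 agree on D; apply D→AH and equate their AH entries.
Rows 1 and 2 agree on H; apply H→E and equate their E entries.
Rows 1 and 3 agree on H; apply H→E and equate their E entries.
Row 1 is now all distinguished symbols — the join is lossless.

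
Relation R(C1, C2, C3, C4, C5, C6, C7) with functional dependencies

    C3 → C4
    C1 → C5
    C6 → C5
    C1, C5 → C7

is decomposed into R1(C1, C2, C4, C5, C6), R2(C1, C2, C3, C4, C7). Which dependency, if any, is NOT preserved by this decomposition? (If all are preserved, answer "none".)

none

C3 → C4 lies within R2.
C1 → C5 lies within R1.
C6 → C5 lies within R1.
C1, C5 → C7: restricted closure across fragments reaches C7.
Every dependency is enforceable on the fragments, so the decomposition is dependency-preserving.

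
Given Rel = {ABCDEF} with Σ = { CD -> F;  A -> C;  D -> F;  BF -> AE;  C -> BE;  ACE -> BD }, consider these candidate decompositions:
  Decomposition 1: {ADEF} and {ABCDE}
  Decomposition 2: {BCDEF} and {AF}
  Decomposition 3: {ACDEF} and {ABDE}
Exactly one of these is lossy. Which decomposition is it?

Decomposition 1: common = {ADE}, closure = {ABCDEF} → lossless.
Decomposition 2: common = {F}, closure = {F} → lossy.
Decomposition 3: common = {ADE}, closure = {ABCDEF} → lossless.

Decomposition 2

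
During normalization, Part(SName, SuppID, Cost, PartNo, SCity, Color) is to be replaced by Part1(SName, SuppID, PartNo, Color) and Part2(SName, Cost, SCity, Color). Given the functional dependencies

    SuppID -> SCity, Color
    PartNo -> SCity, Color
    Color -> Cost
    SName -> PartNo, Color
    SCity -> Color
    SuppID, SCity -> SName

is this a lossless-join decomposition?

Yes

Common attributes: Part1 ∩ Part2 = {SName, Color}.
Closure of {SName, Color}: Color → Cost applies, adding Cost; SName → PartNo, Color applies, adding PartNo; PartNo → SCity, Color applies, adding SCity. So (SName, Color)⁺ = {SName, Cost, PartNo, SCity, Color}.
This closure contains every attribute of Part2, so Part1 ∩ Part2 → Part2. The join is lossless.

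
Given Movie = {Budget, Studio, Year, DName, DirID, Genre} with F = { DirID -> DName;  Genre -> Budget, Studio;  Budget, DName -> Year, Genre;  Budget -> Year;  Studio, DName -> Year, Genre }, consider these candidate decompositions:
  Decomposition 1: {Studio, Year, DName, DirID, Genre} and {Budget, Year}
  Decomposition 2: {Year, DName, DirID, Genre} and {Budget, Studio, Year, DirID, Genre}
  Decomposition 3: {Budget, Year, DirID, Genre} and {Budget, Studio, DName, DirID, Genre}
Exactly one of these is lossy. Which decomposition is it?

Decomposition 1

Decomposition 1: common = {Year}, closure = {Year} → lossy.
Decomposition 2: common = {Year, DirID, Genre}, closure = {Budget, Studio, Year, DName, DirID, Genre} → lossless.
Decomposition 3: common = {Budget, DirID, Genre}, closure = {Budget, Studio, Year, DName, DirID, Genre} → lossless.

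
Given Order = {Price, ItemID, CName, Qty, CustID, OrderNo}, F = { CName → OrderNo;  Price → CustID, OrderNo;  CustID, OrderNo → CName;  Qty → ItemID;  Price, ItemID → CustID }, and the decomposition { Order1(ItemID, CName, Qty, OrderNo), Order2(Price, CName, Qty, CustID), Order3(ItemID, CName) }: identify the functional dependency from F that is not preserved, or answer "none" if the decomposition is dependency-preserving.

Check CustID, OrderNo → CName: no single fragment contains all of {CName, CustID, OrderNo}, and the restricted closure of {CustID, OrderNo} across the fragments never reaches {CName}.
CName → OrderNo is preserved.
Price → CustID, OrderNo is preserved.
Qty → ItemID is preserved.
Price, ItemID → CustID is preserved.

CustID, OrderNo → CName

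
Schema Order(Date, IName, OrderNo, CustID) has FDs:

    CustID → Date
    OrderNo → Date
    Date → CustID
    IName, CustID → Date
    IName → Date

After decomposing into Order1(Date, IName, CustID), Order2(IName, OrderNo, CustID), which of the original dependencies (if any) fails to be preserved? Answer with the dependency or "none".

none

CustID → Date lies within Order1.
OrderNo → Date: restricted closure across fragments reaches Date.
Date → CustID lies within Order1.
IName, CustID → Date lies within Order1.
IName → Date lies within Order1.
Every dependency is enforceable on the fragments, so the decomposition is dependency-preserving.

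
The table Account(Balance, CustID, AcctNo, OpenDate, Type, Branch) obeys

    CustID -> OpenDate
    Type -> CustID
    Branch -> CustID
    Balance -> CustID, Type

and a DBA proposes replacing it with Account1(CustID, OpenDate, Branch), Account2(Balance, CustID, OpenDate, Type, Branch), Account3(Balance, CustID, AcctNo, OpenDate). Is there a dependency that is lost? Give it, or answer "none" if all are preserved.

none

CustID → OpenDate lies within Account1.
Type → CustID lies within Account2.
Branch → CustID lies within Account1.
Balance → CustID, Type lies within Account2.
Every dependency is enforceable on the fragments, so the decomposition is dependency-preserving.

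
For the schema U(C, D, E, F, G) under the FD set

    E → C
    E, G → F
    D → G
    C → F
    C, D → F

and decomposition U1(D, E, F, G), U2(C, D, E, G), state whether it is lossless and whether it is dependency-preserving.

Lossless test: (D, E, G)⁺ = {C, D, E, F, G}, which contains all of one fragment — lossless.
Dependency preservation: the restricted closure of {C} across the fragments never reaches {F}, so C → F cannot be enforced without a join — not preserved.

lossless but not dependency-preserving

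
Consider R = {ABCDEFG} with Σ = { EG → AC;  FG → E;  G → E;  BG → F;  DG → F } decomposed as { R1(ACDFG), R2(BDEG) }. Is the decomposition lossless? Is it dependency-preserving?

Lossless test: (DG)⁺ = {ACDEFG}, which contains all of one fragment — lossless.
Dependency preservation: the restricted closure of {BG} across the fragments never reaches {F}, so BG → F cannot be enforced without a join — not preserved.

lossless but not dependency-preserving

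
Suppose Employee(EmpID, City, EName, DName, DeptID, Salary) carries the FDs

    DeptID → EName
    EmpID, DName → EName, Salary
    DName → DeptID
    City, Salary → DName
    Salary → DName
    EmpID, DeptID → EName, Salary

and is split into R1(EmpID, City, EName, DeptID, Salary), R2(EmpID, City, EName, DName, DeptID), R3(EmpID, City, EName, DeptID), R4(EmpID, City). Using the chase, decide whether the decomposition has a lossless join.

Chase test. Columns are EmpID, City, EName, DName, DeptID, Salary; row i has aⱼ where attribute j ∈ Ri, else bᵢⱼ.
Initial tableau (one row per fragment):
  row 1: a1 a2 a3 b14 a5 a6
  row 2: a1 a2 a3 a4 a5 b26
  row 3: a1 a2 a3 b34 a5 b36
  row 4: a1 a2 b43 b44 b45 b46
Rows 1 and 2 agree on EmpID, DeptID; apply EmpID, DeptID→EName, Salary and equate their EName, Salary entries.
Rows 1 and 3 agree on EmpID, DeptID; apply EmpID, DeptID→EName, Salary and equate their EName, Salary entries.
Rows 1 and 2 agree on City, Salary; apply City, Salary→DName and equate their DName entries.
Rows 1 and 3 agree on City, Salary; apply City, Salary→DName and equate their DName entries.
Row 1 is now all distinguished symbols — the join is lossless.

Yes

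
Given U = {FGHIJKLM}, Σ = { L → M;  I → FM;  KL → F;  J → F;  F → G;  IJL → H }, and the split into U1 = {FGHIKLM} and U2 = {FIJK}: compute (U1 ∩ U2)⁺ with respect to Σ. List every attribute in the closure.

U1 ∩ U2 = {FIK}.
I → FM applies, adding M
F → G applies, adding G
Closure: {FGIKM}.

FGIKM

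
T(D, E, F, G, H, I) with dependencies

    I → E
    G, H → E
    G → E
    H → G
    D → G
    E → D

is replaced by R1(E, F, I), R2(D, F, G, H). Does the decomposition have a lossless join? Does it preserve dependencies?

Lossless test: (F)⁺ = {F}, which is a superkey of neither fragment — lossy.
Dependency preservation: the restricted closure of {G, H} across the fragments never reaches {E}, so G, H → E cannot be enforced without a join — not preserved.

lossy and not dependency-preserving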